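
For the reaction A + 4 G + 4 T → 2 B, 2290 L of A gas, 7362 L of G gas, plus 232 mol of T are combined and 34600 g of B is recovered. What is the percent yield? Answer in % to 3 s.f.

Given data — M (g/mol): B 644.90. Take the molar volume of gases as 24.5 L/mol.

n(A) = 2290 / 24.5 = 93.47 mol
n(G) = 7362 / 24.5 = 300.5 mol
n(T) = 232.0 mol
n/ν for A = 93.47/1 = 93.47
n/ν for G = 300.5/4 = 75.13
n/ν for T = 232.0/4 = 58.00
Smallest n/ν is T → limiting reagent.
theoretical n(B) = (2/4) × 232.0 = 116.0 mol → 74810 g
% yield = 34600 / 74810 × 100 = 46.25 %

46.3 %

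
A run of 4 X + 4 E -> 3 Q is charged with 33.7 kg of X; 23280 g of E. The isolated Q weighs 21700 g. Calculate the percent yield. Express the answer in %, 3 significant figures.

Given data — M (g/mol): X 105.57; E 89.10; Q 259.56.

42.7 %

n(X) = 33.70×1000 / 105.57 = 319.2 mol
n(E) = 23280 / 89.10 = 261.3 mol
n/ν → X: 79.80, E: 65.33; E is limiting.
theoretical n(Q) = (3/4) × 261.3 = 196.0 mol → 50870 g
% yield = 21700 / 50870 × 100 = 42.66 %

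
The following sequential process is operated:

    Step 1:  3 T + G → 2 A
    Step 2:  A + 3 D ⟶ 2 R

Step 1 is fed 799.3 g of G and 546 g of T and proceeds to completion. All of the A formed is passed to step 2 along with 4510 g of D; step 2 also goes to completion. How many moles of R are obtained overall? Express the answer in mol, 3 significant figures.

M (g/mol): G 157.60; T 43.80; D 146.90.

16.6 mol

Step 1:
n(G) = 799.3 / 157.60 = 5.072 mol
n(T) = 546.0 / 43.80 = 12.47 mol
n/ν → G: 5.072, T: 4.157; T is limiting.
n(A) produced = (2/3) × 12.47 = 8.313 mol
Step 2:
n(A) available = 8.313 mol
n(D) = 4510 / 146.90 = 30.70 mol
n/ν → A: 8.313, D: 10.23; A is limiting.
n(R) = (2/1) × 8.313 = 16.63 mol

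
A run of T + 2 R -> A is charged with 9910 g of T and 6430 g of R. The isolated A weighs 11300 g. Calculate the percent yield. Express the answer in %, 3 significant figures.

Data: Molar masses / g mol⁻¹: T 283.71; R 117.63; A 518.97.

n(T) = 9910 / 283.71 = 34.93 mol
n(R) = 6430 / 117.63 = 54.66 mol
n/ν for T = 34.93/1 = 34.93
n/ν for R = 54.66/2 = 27.33
Smallest n/ν is R → limiting reagent.
theoretical n(A) = (1/2) × 54.66 = 27.33 mol → 14180 g
% yield = 11300 / 14180 × 100 = 79.69 %

79.7 %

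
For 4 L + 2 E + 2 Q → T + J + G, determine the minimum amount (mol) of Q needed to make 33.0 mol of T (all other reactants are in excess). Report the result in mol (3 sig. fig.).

66.0 mol

n(T) = 33.00 mol
n(Q) = (2/1) × 33.00 = 66.00 mol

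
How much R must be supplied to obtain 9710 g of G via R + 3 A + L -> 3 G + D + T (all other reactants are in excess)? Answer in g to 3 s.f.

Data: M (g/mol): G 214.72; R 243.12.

3660 g

n(G) = 9710 / 214.72 = 45.22 mol
n(R) = (1/3) × 45.22 = 15.07 mol
mass = 15.07 × 243.12 = 3664 g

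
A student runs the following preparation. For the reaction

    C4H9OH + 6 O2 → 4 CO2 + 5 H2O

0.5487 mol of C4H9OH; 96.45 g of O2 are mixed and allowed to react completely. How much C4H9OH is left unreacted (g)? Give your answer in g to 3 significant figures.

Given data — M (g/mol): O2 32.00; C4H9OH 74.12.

3.44 g

n(C4H9OH) = 0.5487 mol
n(O2) = 96.45 / 32.00 = 3.014 mol
n/ν for C4H9OH = 0.5487/1 = 0.5487
n/ν for O2 = 3.014/6 = 0.5023
Smallest n/ν is O2 → limiting reagent.
C4H9OH consumed = (1/6) × 3.014 = 0.5023 mol
C4H9OH remaining = 0.5487 − 0.5023 = 0.04640 mol
mass = 0.04640 × 74.12 = 3.439 g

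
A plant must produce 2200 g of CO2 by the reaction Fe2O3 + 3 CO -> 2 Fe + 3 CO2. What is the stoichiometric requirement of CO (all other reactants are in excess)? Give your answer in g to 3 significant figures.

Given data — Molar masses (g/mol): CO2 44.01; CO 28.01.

1400 g

n(CO2) = 2200 / 44.01 = 49.99 mol
n(CO) = (3/3) × 49.99 = 49.99 mol
mass = 49.99 × 28.01 = 1400 g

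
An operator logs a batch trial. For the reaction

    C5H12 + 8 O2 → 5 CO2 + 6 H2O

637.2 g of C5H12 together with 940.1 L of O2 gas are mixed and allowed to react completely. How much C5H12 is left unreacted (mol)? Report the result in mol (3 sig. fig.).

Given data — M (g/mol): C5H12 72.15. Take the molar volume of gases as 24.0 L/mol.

3.94 mol

n(C5H12) = 637.2 / 72.15 = 8.832 mol
n(O2) = 940.1 / 24.0 = 39.17 mol
n/ν → C5H12: 8.832, O2: 4.896; O2 is limiting.
C5H12 consumed = (1/8) × 39.17 = 4.896 mol
C5H12 remaining = 8.832 − 4.896 = 3.936 mol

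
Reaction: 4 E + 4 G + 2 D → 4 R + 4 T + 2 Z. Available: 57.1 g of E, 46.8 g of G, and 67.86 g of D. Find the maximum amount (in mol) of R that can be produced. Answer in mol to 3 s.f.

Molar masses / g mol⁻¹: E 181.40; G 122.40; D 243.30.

0.315 mol

n(E) = 57.10 / 181.40 = 0.3148 mol
n(G) = 46.80 / 122.40 = 0.3824 mol
n(D) = 67.86 / 243.30 = 0.2789 mol
n/ν for E = 0.3148/4 = 0.07870
n/ν for G = 0.3824/4 = 0.09560
n/ν for D = 0.2789/2 = 0.1395
Smallest n/ν is E → limiting reagent.
n(R) = (4/4) × 0.3148 = 0.3148 mol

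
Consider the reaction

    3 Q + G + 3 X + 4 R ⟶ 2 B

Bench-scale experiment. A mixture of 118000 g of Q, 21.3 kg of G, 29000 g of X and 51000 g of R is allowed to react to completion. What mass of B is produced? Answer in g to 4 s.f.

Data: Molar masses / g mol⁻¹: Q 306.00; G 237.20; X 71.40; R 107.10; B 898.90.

n(Q) = 118000 / 306.00 = 385.6 mol
n(G) = 21.30×1000 / 237.20 = 89.80 mol
n(X) = 29000 / 71.40 = 406.2 mol
n(R) = 51000 / 107.10 = 476.2 mol
n/ν for Q = 385.6/3 = 128.5
n/ν for G = 89.80/1 = 89.80
n/ν for X = 406.2/3 = 135.4
n/ν for R = 476.2/4 = 119.1
Smallest n/ν is G → limiting reagent.
n(B) = (2/1) × 89.80 = 179.6 mol
mass = 179.6 × 898.90 = 161400 g

161400 g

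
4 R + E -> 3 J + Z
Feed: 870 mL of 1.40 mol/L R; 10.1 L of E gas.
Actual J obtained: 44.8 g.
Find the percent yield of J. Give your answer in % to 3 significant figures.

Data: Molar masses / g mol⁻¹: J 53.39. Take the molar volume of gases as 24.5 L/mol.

91.9 %

n(R) = 1.40 × 870.0/1000 = 1.218 mol
n(E) = 10.10 / 24.5 = 0.4122 mol
n/ν for R = 1.218/4 = 0.3045
n/ν for E = 0.4122/1 = 0.4122
Smallest n/ν is R → limiting reagent.
theoretical n(J) = (3/4) × 1.218 = 0.9135 mol → 48.77 g
% yield = 44.8 / 48.77 × 100 = 91.86 %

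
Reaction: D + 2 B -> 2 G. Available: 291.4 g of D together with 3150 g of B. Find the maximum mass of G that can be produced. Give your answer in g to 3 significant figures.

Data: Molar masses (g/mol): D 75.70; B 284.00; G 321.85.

2480 g

n(D) = 291.4 / 75.70 = 3.849 mol
n(B) = 3150 / 284.00 = 11.09 mol
n/ν for D = 3.849/1 = 3.849
n/ν for B = 11.09/2 = 5.545
Smallest n/ν is D → limiting reagent.
n(G) = (2/1) × 3.849 = 7.698 mol
mass = 7.698 × 321.85 = 2478 g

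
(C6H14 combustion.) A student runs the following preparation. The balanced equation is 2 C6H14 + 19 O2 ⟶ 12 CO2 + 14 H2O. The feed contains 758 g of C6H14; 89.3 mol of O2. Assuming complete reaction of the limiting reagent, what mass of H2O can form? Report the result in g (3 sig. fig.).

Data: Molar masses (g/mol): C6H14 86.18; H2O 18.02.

n(C6H14) = 758.0 / 86.18 = 8.796 mol
n(O2) = 89.30 mol
n/ν for C6H14 = 8.796/2 = 4.398
n/ν for O2 = 89.30/19 = 4.700
Smallest n/ν is C6H14 → limiting reagent.
n(H2O) = (14/2) × 8.796 = 61.57 mol
mass = 61.57 × 18.02 = 1109 g

1110 g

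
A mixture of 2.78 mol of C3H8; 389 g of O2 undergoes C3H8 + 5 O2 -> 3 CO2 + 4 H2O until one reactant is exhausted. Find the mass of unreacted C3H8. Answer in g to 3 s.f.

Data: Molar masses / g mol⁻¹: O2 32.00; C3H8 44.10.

n(C3H8) = 2.780 mol
n(O2) = 389.0 / 32.00 = 12.16 mol
n/ν → C3H8: 2.780, O2: 2.432; O2 is limiting.
C3H8 consumed = (1/5) × 12.16 = 2.432 mol
C3H8 remaining = 2.780 − 2.432 = 0.3480 mol
mass = 0.3480 × 44.10 = 15.35 g

15.4 g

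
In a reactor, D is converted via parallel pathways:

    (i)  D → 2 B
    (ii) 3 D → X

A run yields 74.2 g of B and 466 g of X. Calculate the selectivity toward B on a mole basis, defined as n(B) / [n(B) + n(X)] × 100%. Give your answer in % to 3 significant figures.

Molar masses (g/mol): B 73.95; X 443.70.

48.9 %

n(B) = 74.2 / 73.95 = 1.003 mol
n(X) = 466 / 443.70 = 1.050 mol
selectivity = 1.003/(1.003+1.050) × 100 = 48.86 %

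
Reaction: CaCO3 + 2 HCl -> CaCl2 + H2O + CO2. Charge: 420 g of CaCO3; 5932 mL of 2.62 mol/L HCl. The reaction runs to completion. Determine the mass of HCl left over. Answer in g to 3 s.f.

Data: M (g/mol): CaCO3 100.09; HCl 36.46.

n(CaCO3) = 420.0 / 100.09 = 4.196 mol
n(HCl) = 2.62 × 5932/1000 = 15.54 mol
n/ν for CaCO3 = 4.196/1 = 4.196
n/ν for HCl = 15.54/2 = 7.770
Smallest n/ν is CaCO3 → limiting reagent.
HCl consumed = (2/1) × 4.196 = 8.392 mol
HCl remaining = 15.54 − 8.392 = 7.148 mol
mass = 7.148 × 36.46 = 260.6 g

261 g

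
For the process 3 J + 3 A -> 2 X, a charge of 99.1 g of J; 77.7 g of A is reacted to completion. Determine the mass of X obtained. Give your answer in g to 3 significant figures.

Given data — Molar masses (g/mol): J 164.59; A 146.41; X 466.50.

165 g

n(J) = 99.10 / 164.59 = 0.6021 mol
n(A) = 77.70 / 146.41 = 0.5307 mol
n/ν for J = 0.6021/3 = 0.2007
n/ν for A = 0.5307/3 = 0.1769
Smallest n/ν is A → limiting reagent.
n(X) = (2/3) × 0.5307 = 0.3538 mol
mass = 0.3538 × 466.50 = 165.0 g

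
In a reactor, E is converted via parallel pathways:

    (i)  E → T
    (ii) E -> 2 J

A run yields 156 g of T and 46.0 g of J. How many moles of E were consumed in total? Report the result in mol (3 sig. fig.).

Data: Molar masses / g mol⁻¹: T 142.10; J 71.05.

1.42 mol

n(T) = 156 / 142.10 = 1.098 mol
n(J) = 46.0 / 71.05 = 0.6474 mol
n(E) via (i) = (1/1)×1.098 = 1.098 mol
n(E) via (ii) = (1/2)×0.6474 = 0.3237 mol
total n(E) = 1.098 + 0.3237 = 1.422 mol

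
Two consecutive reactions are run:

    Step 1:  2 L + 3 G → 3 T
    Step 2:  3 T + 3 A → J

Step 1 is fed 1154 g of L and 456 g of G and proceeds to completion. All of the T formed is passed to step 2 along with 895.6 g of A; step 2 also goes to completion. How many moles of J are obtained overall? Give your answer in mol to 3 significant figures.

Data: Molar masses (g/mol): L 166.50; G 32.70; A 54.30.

3.47 mol

Step 1:
n(L) = 1154 / 166.50 = 6.931 mol
n(G) = 456.0 / 32.70 = 13.94 mol
n/ν for L = 6.931/2 = 3.466
n/ν for G = 13.94/3 = 4.647
Smallest n/ν is L → limiting reagent.
n(T) produced = (3/2) × 6.931 = 10.40 mol
Step 2:
n(T) available = 10.40 mol
n(A) = 895.6 / 54.30 = 16.49 mol
n/ν for T = 10.40/3 = 3.467
n/ν for A = 16.49/3 = 5.497
Smallest n/ν is T → limiting reagent.
n(J) = (1/3) × 10.40 = 3.467 mol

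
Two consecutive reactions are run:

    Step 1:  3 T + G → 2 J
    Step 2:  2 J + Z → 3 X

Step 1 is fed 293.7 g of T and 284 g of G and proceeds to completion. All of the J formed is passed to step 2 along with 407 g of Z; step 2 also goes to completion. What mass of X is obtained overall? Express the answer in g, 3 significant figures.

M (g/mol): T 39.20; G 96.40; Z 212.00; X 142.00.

818 g

Step 1:
n(T) = 293.7 / 39.20 = 7.492 mol
n(G) = 284.0 / 96.40 = 2.946 mol
n/ν → T: 2.497, G: 2.946; T is limiting.
n(J) produced = (2/3) × 7.492 = 4.995 mol
Step 2:
n(J) available = 4.995 mol
n(Z) = 407.0 / 212.00 = 1.920 mol
n/ν → J: 2.498, Z: 1.920; Z is limiting.
n(X) = (3/1) × 1.920 = 5.760 mol
mass = 5.760 × 142.00 = 817.9 g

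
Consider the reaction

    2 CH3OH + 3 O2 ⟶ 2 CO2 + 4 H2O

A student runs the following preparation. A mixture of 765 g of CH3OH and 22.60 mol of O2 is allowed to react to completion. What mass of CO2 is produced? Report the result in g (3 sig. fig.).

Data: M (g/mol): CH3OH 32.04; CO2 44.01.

663 g

n(CH3OH) = 765.0 / 32.04 = 23.88 mol
n(O2) = 22.60 mol
n/ν for CH3OH = 23.88/2 = 11.94
n/ν for O2 = 22.60/3 = 7.533
Smallest n/ν is O2 → limiting reagent.
n(CO2) = (2/3) × 22.60 = 15.07 mol
mass = 15.07 × 44.01 = 663.2 g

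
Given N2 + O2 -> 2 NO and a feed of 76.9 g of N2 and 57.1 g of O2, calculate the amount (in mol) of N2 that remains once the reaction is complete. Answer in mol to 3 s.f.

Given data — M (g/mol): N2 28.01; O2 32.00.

0.961 mol

n(N2) = 76.90 / 28.01 = 2.745 mol
n(O2) = 57.10 / 32.00 = 1.784 mol
n/ν → N2: 2.745, O2: 1.784; O2 is limiting.
N2 consumed = (1/1) × 1.784 = 1.784 mol
N2 remaining = 2.745 − 1.784 = 0.9610 mol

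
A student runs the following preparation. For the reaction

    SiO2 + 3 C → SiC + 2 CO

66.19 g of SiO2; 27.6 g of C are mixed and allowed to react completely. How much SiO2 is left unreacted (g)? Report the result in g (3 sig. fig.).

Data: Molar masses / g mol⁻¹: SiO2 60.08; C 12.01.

n(SiO2) = 66.19 / 60.08 = 1.102 mol
n(C) = 27.60 / 12.01 = 2.298 mol
n/ν → SiO2: 1.102, C: 0.7660; C is limiting.
SiO2 consumed = (1/3) × 2.298 = 0.7660 mol
SiO2 remaining = 1.102 − 0.7660 = 0.3360 mol
mass = 0.3360 × 60.08 = 20.19 g

20.2 g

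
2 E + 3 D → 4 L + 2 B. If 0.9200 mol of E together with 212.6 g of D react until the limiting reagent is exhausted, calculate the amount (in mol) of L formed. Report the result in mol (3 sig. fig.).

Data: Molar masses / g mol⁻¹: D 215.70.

1.31 mol

n(E) = 0.9200 mol
n(D) = 212.6 / 215.70 = 0.9856 mol
n/ν for E = 0.9200/2 = 0.4600
n/ν for D = 0.9856/3 = 0.3285
Smallest n/ν is D → limiting reagent.
n(L) = (4/3) × 0.9856 = 1.314 mol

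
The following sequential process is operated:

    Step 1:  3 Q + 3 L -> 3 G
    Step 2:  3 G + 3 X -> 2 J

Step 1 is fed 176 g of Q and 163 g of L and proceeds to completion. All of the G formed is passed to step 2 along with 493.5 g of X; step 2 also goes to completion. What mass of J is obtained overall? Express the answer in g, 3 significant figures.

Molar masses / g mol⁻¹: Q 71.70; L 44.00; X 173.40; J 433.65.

Step 1:
n(Q) = 176.0 / 71.70 = 2.455 mol
n(L) = 163.0 / 44.00 = 3.705 mol
n/ν for Q = 2.455/3 = 0.8183
n/ν for L = 3.705/3 = 1.235
Smallest n/ν is Q → limiting reagent.
n(G) produced = (3/3) × 2.455 = 2.455 mol
Step 2:
n(G) available = 2.455 mol
n(X) = 493.5 / 173.40 = 2.846 mol
n/ν for G = 2.455/3 = 0.8183
n/ν for X = 2.846/3 = 0.9487
Smallest n/ν is G → limiting reagent.
n(J) = (2/3) × 2.455 = 1.637 mol
mass = 1.637 × 433.65 = 709.9 g

710 g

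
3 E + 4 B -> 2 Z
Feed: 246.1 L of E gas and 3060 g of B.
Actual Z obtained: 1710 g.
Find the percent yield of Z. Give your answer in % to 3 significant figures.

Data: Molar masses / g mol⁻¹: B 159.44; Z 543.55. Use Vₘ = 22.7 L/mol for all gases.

n(E) = 246.1 / 22.7 = 10.84 mol
n(B) = 3060 / 159.44 = 19.19 mol
n/ν for E = 10.84/3 = 3.613
n/ν for B = 19.19/4 = 4.798
Smallest n/ν is E → limiting reagent.
theoretical n(Z) = (2/3) × 10.84 = 7.227 mol → 3928 g
% yield = 1710 / 3928 × 100 = 43.53 %

43.5 %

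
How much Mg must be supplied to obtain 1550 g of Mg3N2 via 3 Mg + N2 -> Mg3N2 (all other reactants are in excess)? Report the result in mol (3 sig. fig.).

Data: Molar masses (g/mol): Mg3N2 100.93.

n(Mg3N2) = 1550 / 100.93 = 15.36 mol
n(Mg) = (3/1) × 15.36 = 46.08 mol

46.1 mol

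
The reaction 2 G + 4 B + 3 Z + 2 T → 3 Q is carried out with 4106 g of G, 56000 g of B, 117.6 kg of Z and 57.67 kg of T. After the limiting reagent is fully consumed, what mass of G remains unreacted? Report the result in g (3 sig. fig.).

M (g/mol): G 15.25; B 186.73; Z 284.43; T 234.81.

n(G) = 4106 / 15.25 = 269.2 mol
n(B) = 56000 / 186.73 = 299.9 mol
n(Z) = 117.6×1000 / 284.43 = 413.5 mol
n(T) = 57.67×1000 / 234.81 = 245.6 mol
n/ν → G: 134.6, B: 74.98, Z: 137.8, T: 122.8; B is limiting.
G consumed = (2/4) × 299.9 = 150.0 mol
G remaining = 269.2 − 150.0 = 119.2 mol
mass = 119.2 × 15.25 = 1818 g

1820 g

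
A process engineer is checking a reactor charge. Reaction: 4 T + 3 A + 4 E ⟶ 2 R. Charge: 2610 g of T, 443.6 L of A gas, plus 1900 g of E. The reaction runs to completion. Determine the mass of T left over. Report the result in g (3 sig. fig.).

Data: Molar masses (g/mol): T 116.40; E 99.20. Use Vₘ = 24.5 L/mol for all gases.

381 g

n(T) = 2610 / 116.40 = 22.42 mol
n(A) = 443.6 / 24.5 = 18.11 mol
n(E) = 1900 / 99.20 = 19.15 mol
n/ν for T = 22.42/4 = 5.605
n/ν for A = 18.11/3 = 6.037
n/ν for E = 19.15/4 = 4.788
Smallest n/ν is E → limiting reagent.
T consumed = (4/4) × 19.15 = 19.15 mol
T remaining = 22.42 − 19.15 = 3.270 mol
mass = 3.270 × 116.40 = 380.6 g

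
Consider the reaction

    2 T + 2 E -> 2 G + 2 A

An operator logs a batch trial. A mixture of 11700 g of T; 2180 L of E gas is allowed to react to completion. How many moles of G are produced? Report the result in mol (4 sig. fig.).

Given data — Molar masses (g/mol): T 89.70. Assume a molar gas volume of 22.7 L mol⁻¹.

96.04 mol

n(T) = 11700 / 89.70 = 130.4 mol
n(E) = 2180 / 22.7 = 96.04 mol
n/ν → T: 65.20, E: 48.02; E is limiting.
n(G) = (2/2) × 96.04 = 96.04 mol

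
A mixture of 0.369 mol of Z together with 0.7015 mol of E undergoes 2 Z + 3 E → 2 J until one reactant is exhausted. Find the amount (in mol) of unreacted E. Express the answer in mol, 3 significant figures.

n(Z) = 0.3690 mol
n(E) = 0.7015 mol
n/ν → Z: 0.1845, E: 0.2338; Z is limiting.
E consumed = (3/2) × 0.3690 = 0.5535 mol
E remaining = 0.7015 − 0.5535 = 0.1480 mol

0.148 mol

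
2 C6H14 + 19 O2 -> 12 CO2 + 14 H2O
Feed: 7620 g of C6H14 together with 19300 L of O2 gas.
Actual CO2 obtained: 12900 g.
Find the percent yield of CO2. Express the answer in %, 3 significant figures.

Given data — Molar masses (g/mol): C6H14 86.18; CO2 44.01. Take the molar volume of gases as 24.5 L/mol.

58.9 %

n(C6H14) = 7620 / 86.18 = 88.42 mol
n(O2) = 19300 / 24.5 = 787.8 mol
n/ν → C6H14: 44.21, O2: 41.46; O2 is limiting.
theoretical n(CO2) = (12/19) × 787.8 = 497.6 mol → 21900 g
% yield = 12900 / 21900 × 100 = 58.90 %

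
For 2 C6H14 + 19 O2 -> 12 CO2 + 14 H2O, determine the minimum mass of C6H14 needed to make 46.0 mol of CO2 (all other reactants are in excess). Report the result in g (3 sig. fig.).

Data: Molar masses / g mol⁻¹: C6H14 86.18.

661 g

n(CO2) = 46.00 mol
n(C6H14) = (2/12) × 46.00 = 7.667 mol
mass = 7.667 × 86.18 = 660.7 g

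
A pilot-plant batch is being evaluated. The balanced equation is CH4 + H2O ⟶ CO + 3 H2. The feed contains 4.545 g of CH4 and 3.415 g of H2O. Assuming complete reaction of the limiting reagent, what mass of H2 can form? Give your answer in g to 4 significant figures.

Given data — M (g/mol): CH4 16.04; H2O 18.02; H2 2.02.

1.148 g

n(CH4) = 4.545 / 16.04 = 0.2834 mol
n(H2O) = 3.415 / 18.02 = 0.1895 mol
n/ν for CH4 = 0.2834/1 = 0.2834
n/ν for H2O = 0.1895/1 = 0.1895
Smallest n/ν is H2O → limiting reagent.
n(H2) = (3/1) × 0.1895 = 0.5685 mol
mass = 0.5685 × 2.02 = 1.148 g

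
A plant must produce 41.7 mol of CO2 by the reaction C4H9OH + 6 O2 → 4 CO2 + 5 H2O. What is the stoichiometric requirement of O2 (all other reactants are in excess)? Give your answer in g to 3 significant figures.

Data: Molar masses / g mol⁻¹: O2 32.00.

2000 g

n(CO2) = 41.70 mol
n(O2) = (6/4) × 41.70 = 62.55 mol
mass = 62.55 × 32.00 = 2002 g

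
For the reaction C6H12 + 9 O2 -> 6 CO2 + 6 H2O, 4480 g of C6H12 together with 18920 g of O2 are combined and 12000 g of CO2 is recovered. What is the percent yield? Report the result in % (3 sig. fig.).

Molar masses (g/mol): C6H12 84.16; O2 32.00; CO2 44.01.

85.4 %

n(C6H12) = 4480 / 84.16 = 53.23 mol
n(O2) = 18920 / 32.00 = 591.3 mol
n/ν → C6H12: 53.23, O2: 65.70; C6H12 is limiting.
theoretical n(CO2) = (6/1) × 53.23 = 319.4 mol → 14060 g
% yield = 12000 / 14060 × 100 = 85.35 %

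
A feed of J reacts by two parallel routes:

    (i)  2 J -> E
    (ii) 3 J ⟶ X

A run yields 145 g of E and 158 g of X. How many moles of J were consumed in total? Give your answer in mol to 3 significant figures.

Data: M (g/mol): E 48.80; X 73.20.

12.4 mol

n(E) = 145 / 48.80 = 2.971 mol
n(X) = 158 / 73.20 = 2.158 mol
n(J) via (i) = (2/1)×2.971 = 5.942 mol
n(J) via (ii) = (3/1)×2.158 = 6.474 mol
total n(J) = 5.942 + 6.474 = 12.42 mol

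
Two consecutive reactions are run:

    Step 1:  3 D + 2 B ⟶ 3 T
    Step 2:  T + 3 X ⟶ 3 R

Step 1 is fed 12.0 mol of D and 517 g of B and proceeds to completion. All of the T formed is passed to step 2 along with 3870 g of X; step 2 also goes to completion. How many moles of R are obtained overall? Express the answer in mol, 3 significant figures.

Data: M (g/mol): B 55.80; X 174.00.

22.2 mol

Step 1:
n(D) = 12.00 mol
n(B) = 517.0 / 55.80 = 9.265 mol
n/ν → D: 4.000, B: 4.633; D is limiting.
n(T) produced = (3/3) × 12.00 = 12.00 mol
Step 2:
n(T) available = 12.00 mol
n(X) = 3870 / 174.00 = 22.24 mol
n/ν → T: 12.00, X: 7.413; X is limiting.
n(R) = (3/3) × 22.24 = 22.24 mol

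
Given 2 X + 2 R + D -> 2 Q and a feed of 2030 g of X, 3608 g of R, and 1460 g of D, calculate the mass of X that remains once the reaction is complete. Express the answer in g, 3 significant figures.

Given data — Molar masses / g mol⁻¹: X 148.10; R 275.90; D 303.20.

n(X) = 2030 / 148.10 = 13.71 mol
n(R) = 3608 / 275.90 = 13.08 mol
n(D) = 1460 / 303.20 = 4.815 mol
n/ν → X: 6.855, R: 6.540, D: 4.815; D is limiting.
X consumed = (2/1) × 4.815 = 9.630 mol
X remaining = 13.71 − 9.630 = 4.080 mol
mass = 4.080 × 148.10 = 604.2 g

604 g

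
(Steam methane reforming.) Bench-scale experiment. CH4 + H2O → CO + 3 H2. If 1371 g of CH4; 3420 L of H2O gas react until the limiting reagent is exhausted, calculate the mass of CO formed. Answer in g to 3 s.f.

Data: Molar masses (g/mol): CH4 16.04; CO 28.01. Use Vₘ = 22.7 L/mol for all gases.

2390 g

n(CH4) = 1371 / 16.04 = 85.47 mol
n(H2O) = 3420 / 22.7 = 150.7 mol
n/ν → CH4: 85.47, H2O: 150.7; CH4 is limiting.
n(CO) = (1/1) × 85.47 = 85.47 mol
mass = 85.47 × 28.01 = 2394 g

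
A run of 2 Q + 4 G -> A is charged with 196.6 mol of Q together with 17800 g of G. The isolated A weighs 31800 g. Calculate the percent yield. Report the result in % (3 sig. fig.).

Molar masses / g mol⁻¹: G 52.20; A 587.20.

n(Q) = 196.6 mol
n(G) = 17800 / 52.20 = 341.0 mol
n/ν for Q = 196.6/2 = 98.30
n/ν for G = 341.0/4 = 85.25
Smallest n/ν is G → limiting reagent.
theoretical n(A) = (1/4) × 341.0 = 85.25 mol → 50060 g
% yield = 31800 / 50060 × 100 = 63.52 %

63.5 %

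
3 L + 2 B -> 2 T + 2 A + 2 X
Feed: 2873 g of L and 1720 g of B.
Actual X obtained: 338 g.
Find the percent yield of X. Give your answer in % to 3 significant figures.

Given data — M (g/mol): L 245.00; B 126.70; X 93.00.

n(L) = 2873 / 245.00 = 11.73 mol
n(B) = 1720 / 126.70 = 13.58 mol
n/ν → L: 3.910, B: 6.790; L is limiting.
theoretical n(X) = (2/3) × 11.73 = 7.820 mol → 727.3 g
% yield = 338 / 727.3 × 100 = 46.47 %

46.5 %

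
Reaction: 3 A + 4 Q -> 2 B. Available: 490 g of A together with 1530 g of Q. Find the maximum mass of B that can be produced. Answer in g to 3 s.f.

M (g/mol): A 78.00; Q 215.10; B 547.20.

1950 g

n(A) = 490.0 / 78.00 = 6.282 mol
n(Q) = 1530 / 215.10 = 7.113 mol
n/ν for A = 6.282/3 = 2.094
n/ν for Q = 7.113/4 = 1.778
Smallest n/ν is Q → limiting reagent.
n(B) = (2/4) × 7.113 = 3.557 mol
mass = 3.557 × 547.20 = 1946 g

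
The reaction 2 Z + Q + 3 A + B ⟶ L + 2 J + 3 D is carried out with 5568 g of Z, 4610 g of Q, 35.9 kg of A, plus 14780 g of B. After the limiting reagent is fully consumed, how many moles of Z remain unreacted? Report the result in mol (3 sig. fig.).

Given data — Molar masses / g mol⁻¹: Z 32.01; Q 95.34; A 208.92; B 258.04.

77.2 mol

n(Z) = 5568 / 32.01 = 173.9 mol
n(Q) = 4610 / 95.34 = 48.35 mol
n(A) = 35.90×1000 / 208.92 = 171.8 mol
n(B) = 14780 / 258.04 = 57.28 mol
n/ν for Z = 173.9/2 = 86.95
n/ν for Q = 48.35/1 = 48.35
n/ν for A = 171.8/3 = 57.27
n/ν for B = 57.28/1 = 57.28
Smallest n/ν is Q → limiting reagent.
Z consumed = (2/1) × 48.35 = 96.70 mol
Z remaining = 173.9 − 96.70 = 77.20 mol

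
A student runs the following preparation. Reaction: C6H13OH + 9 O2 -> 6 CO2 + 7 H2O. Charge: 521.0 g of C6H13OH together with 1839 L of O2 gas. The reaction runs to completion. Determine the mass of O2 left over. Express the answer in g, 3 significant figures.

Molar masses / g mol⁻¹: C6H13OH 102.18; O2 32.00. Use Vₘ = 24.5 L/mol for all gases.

n(C6H13OH) = 521.0 / 102.18 = 5.099 mol
n(O2) = 1839 / 24.5 = 75.06 mol
n/ν for C6H13OH = 5.099/1 = 5.099
n/ν for O2 = 75.06/9 = 8.340
Smallest n/ν is C6H13OH → limiting reagent.
O2 consumed = (9/1) × 5.099 = 45.89 mol
O2 remaining = 75.06 − 45.89 = 29.17 mol
mass = 29.17 × 32.00 = 933.4 g

933 g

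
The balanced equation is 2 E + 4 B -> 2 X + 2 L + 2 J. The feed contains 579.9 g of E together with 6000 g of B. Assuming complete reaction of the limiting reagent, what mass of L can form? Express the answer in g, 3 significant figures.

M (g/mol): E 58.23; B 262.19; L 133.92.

1330 g

n(E) = 579.9 / 58.23 = 9.959 mol
n(B) = 6000 / 262.19 = 22.88 mol
n/ν → E: 4.980, B: 5.720; E is limiting.
n(L) = (2/2) × 9.959 = 9.959 mol
mass = 9.959 × 133.92 = 1334 g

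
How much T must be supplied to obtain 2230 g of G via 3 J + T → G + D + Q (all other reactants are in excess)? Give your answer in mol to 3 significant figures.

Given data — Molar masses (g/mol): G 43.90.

50.8 mol

n(G) = 2230 / 43.90 = 50.80 mol
n(T) = (1/1) × 50.80 = 50.80 mol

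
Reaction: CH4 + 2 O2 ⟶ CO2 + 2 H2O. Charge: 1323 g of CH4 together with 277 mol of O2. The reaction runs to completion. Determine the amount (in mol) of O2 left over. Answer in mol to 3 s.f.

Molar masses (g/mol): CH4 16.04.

n(CH4) = 1323 / 16.04 = 82.48 mol
n(O2) = 277.0 mol
n/ν → CH4: 82.48, O2: 138.5; CH4 is limiting.
O2 consumed = (2/1) × 82.48 = 165.0 mol
O2 remaining = 277.0 − 165.0 = 112.0 mol

112 mol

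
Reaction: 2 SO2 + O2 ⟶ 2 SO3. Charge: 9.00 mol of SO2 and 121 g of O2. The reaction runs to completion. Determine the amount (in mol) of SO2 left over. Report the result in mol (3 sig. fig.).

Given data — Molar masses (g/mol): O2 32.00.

n(SO2) = 9.000 mol
n(O2) = 121.0 / 32.00 = 3.781 mol
n/ν for SO2 = 9.000/2 = 4.500
n/ν for O2 = 3.781/1 = 3.781
Smallest n/ν is O2 → limiting reagent.
SO2 consumed = (2/1) × 3.781 = 7.562 mol
SO2 remaining = 9.000 − 7.562 = 1.438 mol

1.44 mol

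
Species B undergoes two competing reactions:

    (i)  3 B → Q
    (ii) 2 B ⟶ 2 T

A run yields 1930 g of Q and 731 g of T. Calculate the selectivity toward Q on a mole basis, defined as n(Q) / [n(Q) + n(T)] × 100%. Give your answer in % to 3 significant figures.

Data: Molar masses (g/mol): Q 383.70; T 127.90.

46.8 %

n(Q) = 1930 / 383.70 = 5.030 mol
n(T) = 731 / 127.90 = 5.715 mol
selectivity = 5.030/(5.030+5.715) × 100 = 46.81 %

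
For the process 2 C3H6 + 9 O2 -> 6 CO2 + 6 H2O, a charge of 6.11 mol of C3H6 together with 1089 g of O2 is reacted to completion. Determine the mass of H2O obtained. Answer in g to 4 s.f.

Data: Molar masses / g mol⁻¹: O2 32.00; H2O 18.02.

330.3 g

n(C3H6) = 6.110 mol
n(O2) = 1089 / 32.00 = 34.03 mol
n/ν → C3H6: 3.055, O2: 3.781; C3H6 is limiting.
n(H2O) = (6/2) × 6.110 = 18.33 mol
mass = 18.33 × 18.02 = 330.3 g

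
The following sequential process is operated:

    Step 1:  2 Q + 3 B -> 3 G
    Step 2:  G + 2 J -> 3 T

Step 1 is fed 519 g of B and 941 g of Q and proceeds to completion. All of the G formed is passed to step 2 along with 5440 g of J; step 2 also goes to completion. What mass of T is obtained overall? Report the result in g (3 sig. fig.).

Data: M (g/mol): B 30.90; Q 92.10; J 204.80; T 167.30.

6670 g

Step 1:
n(B) = 519.0 / 30.90 = 16.80 mol
n(Q) = 941.0 / 92.10 = 10.22 mol
n/ν for B = 16.80/3 = 5.600
n/ν for Q = 10.22/2 = 5.110
Smallest n/ν is Q → limiting reagent.
n(G) produced = (3/2) × 10.22 = 15.33 mol
Step 2:
n(G) available = 15.33 mol
n(J) = 5440 / 204.80 = 26.56 mol
n/ν for G = 15.33/1 = 15.33
n/ν for J = 26.56/2 = 13.28
Smallest n/ν is J → limiting reagent.
n(T) = (3/2) × 26.56 = 39.84 mol
mass = 39.84 × 167.30 = 6665 g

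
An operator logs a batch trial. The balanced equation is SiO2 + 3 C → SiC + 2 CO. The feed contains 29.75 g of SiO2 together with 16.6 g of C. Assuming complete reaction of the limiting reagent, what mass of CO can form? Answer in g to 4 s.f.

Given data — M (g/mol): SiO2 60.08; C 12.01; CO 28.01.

n(SiO2) = 29.75 / 60.08 = 0.4952 mol
n(C) = 16.60 / 12.01 = 1.382 mol
n/ν for SiO2 = 0.4952/1 = 0.4952
n/ν for C = 1.382/3 = 0.4607
Smallest n/ν is C → limiting reagent.
n(CO) = (2/3) × 1.382 = 0.9213 mol
mass = 0.9213 × 28.01 = 25.81 g

25.81 g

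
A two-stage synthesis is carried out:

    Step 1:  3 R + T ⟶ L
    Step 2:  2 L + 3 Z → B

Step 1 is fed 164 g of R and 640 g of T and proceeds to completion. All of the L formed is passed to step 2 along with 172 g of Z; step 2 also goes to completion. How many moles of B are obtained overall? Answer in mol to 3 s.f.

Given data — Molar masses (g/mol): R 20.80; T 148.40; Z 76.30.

0.751 mol

Step 1:
n(R) = 164.0 / 20.80 = 7.885 mol
n(T) = 640.0 / 148.40 = 4.313 mol
n/ν for R = 7.885/3 = 2.628
n/ν for T = 4.313/1 = 4.313
Smallest n/ν is R → limiting reagent.
n(L) produced = (1/3) × 7.885 = 2.628 mol
Step 2:
n(L) available = 2.628 mol
n(Z) = 172.0 / 76.30 = 2.254 mol
n/ν for L = 2.628/2 = 1.314
n/ν for Z = 2.254/3 = 0.7513
Smallest n/ν is Z → limiting reagent.
n(B) = (1/3) × 2.254 = 0.7513 mol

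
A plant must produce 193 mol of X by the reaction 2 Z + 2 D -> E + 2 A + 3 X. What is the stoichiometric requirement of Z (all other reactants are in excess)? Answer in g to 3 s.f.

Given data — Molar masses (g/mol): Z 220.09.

28300 g

n(X) = 193.0 mol
n(Z) = (2/3) × 193.0 = 128.7 mol
mass = 128.7 × 220.09 = 28330 g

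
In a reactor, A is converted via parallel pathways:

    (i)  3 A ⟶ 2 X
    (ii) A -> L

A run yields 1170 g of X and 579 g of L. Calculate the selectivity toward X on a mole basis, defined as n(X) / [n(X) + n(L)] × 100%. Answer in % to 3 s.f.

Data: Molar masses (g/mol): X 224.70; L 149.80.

n(X) = 1170 / 224.70 = 5.207 mol
n(L) = 579 / 149.80 = 3.865 mol
selectivity = 5.207/(5.207+3.865) × 100 = 57.40 %

57.4 %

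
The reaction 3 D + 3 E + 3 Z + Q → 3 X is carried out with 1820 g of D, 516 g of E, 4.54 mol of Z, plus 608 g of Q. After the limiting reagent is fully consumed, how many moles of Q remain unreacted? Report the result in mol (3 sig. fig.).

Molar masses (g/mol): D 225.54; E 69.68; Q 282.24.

0.641 mol

n(D) = 1820 / 225.54 = 8.070 mol
n(E) = 516.0 / 69.68 = 7.405 mol
n(Z) = 4.540 mol
n(Q) = 608.0 / 282.24 = 2.154 mol
n/ν for D = 8.070/3 = 2.690
n/ν for E = 7.405/3 = 2.468
n/ν for Z = 4.540/3 = 1.513
n/ν for Q = 2.154/1 = 2.154
Smallest n/ν is Z → limiting reagent.
Q consumed = (1/3) × 4.540 = 1.513 mol
Q remaining = 2.154 − 1.513 = 0.6410 mol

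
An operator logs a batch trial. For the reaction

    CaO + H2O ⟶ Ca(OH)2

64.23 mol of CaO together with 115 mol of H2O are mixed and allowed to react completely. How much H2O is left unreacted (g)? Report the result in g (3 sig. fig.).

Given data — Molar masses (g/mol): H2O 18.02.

915 g

n(CaO) = 64.23 mol
n(H2O) = 115.0 mol
n/ν for CaO = 64.23/1 = 64.23
n/ν for H2O = 115.0/1 = 115.0
Smallest n/ν is CaO → limiting reagent.
H2O consumed = (1/1) × 64.23 = 64.23 mol
H2O remaining = 115.0 − 64.23 = 50.77 mol
mass = 50.77 × 18.02 = 914.9 g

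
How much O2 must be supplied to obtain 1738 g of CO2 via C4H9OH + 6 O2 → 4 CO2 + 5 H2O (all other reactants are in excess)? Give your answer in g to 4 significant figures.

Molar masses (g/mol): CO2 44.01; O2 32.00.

1896 g

n(CO2) = 1738 / 44.01 = 39.49 mol
n(O2) = (6/4) × 39.49 = 59.24 mol
mass = 59.24 × 32.00 = 1896 g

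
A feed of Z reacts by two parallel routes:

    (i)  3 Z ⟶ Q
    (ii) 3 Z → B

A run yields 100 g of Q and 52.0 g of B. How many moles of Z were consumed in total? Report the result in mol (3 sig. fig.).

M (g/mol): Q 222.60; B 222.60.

n(Q) = 100 / 222.60 = 0.4492 mol
n(B) = 52.0 / 222.60 = 0.2336 mol
n(Z) via (i) = (3/1)×0.4492 = 1.348 mol
n(Z) via (ii) = (3/1)×0.2336 = 0.7008 mol
total n(Z) = 1.348 + 0.7008 = 2.049 mol

2.05 mol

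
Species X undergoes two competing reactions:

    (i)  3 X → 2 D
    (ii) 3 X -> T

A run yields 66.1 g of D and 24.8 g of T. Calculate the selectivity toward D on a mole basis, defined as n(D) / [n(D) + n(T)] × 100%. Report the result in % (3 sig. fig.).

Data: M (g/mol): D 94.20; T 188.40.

n(D) = 66.1 / 94.20 = 0.7017 mol
n(T) = 24.8 / 188.40 = 0.1316 mol
selectivity = 0.7017/(0.7017+0.1316) × 100 = 84.21 %

84.2 %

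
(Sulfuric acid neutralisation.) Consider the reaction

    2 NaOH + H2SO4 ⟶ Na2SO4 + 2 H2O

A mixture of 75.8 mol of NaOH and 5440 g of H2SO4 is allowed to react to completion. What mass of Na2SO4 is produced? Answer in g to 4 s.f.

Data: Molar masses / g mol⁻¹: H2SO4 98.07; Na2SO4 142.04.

n(NaOH) = 75.80 mol
n(H2SO4) = 5440 / 98.07 = 55.47 mol
n/ν for NaOH = 75.80/2 = 37.90
n/ν for H2SO4 = 55.47/1 = 55.47
Smallest n/ν is NaOH → limiting reagent.
n(Na2SO4) = (1/2) × 75.80 = 37.90 mol
mass = 37.90 × 142.04 = 5383 g

5383 g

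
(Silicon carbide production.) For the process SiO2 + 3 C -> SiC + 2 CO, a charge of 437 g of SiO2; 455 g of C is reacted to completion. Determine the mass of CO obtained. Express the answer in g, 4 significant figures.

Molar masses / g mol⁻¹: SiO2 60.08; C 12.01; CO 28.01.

407.5 g

n(SiO2) = 437.0 / 60.08 = 7.274 mol
n(C) = 455.0 / 12.01 = 37.89 mol
n/ν for SiO2 = 7.274/1 = 7.274
n/ν for C = 37.89/3 = 12.63
Smallest n/ν is SiO2 → limiting reagent.
n(CO) = (2/1) × 7.274 = 14.55 mol
mass = 14.55 × 28.01 = 407.5 g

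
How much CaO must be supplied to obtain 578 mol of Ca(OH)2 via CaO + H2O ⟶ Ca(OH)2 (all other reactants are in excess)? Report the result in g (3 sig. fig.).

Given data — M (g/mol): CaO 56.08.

n(Ca(OH)2) = 578.0 mol
n(CaO) = (1/1) × 578.0 = 578.0 mol
mass = 578.0 × 56.08 = 32410 g

32400 g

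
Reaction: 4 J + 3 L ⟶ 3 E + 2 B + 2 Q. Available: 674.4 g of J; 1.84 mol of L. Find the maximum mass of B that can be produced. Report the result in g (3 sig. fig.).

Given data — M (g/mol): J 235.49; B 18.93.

n(J) = 674.4 / 235.49 = 2.864 mol
n(L) = 1.840 mol
n/ν for J = 2.864/4 = 0.7160
n/ν for L = 1.840/3 = 0.6133
Smallest n/ν is L → limiting reagent.
n(B) = (2/3) × 1.840 = 1.227 mol
mass = 1.227 × 18.93 = 23.23 g

23.2 g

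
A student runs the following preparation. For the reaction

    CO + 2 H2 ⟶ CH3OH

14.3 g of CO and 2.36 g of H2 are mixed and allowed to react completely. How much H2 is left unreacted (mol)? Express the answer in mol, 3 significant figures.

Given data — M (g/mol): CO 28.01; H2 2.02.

0.147 mol

n(CO) = 14.30 / 28.01 = 0.5105 mol
n(H2) = 2.360 / 2.02 = 1.168 mol
n/ν for CO = 0.5105/1 = 0.5105
n/ν for H2 = 1.168/2 = 0.5840
Smallest n/ν is CO → limiting reagent.
H2 consumed = (2/1) × 0.5105 = 1.021 mol
H2 remaining = 1.168 − 1.021 = 0.1470 mol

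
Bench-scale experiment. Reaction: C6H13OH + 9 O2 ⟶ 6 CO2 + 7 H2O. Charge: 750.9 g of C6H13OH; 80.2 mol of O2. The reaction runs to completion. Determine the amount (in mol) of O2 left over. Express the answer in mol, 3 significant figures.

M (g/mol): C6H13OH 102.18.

14.1 mol

n(C6H13OH) = 750.9 / 102.18 = 7.349 mol
n(O2) = 80.20 mol
n/ν for C6H13OH = 7.349/1 = 7.349
n/ν for O2 = 80.20/9 = 8.911
Smallest n/ν is C6H13OH → limiting reagent.
O2 consumed = (9/1) × 7.349 = 66.14 mol
O2 remaining = 80.20 − 66.14 = 14.06 mol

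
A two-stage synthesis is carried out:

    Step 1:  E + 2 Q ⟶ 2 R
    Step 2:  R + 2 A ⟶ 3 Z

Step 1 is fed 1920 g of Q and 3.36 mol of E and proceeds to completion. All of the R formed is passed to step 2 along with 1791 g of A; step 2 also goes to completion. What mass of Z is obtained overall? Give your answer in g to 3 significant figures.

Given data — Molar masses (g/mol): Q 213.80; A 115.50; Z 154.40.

3110 g

Step 1:
n(Q) = 1920 / 213.80 = 8.980 mol
n(E) = 3.360 mol
n/ν → Q: 4.490, E: 3.360; E is limiting.
n(R) produced = (2/1) × 3.360 = 6.720 mol
Step 2:
n(R) available = 6.720 mol
n(A) = 1791 / 115.50 = 15.51 mol
n/ν → R: 6.720, A: 7.755; R is limiting.
n(Z) = (3/1) × 6.720 = 20.16 mol
mass = 20.16 × 154.40 = 3113 g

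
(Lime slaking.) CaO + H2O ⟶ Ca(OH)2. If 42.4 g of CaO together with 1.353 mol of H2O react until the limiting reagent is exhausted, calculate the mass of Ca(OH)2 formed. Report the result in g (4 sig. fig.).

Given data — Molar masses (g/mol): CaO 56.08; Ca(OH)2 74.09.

56.02 g

n(CaO) = 42.40 / 56.08 = 0.7561 mol
n(H2O) = 1.353 mol
n/ν → CaO: 0.7561, H2O: 1.353; CaO is limiting.
n(Ca(OH)2) = (1/1) × 0.7561 = 0.7561 mol
mass = 0.7561 × 74.09 = 56.02 g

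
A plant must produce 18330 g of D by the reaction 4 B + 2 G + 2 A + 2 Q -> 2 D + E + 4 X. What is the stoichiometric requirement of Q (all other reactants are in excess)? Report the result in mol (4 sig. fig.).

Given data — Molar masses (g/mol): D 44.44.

412.5 mol

n(D) = 18330 / 44.44 = 412.5 mol
n(Q) = (2/2) × 412.5 = 412.5 mol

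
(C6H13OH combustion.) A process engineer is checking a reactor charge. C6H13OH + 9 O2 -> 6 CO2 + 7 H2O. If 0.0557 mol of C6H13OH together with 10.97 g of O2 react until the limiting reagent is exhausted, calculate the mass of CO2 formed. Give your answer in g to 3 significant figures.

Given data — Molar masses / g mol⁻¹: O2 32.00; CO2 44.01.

10.1 g

n(C6H13OH) = 0.05570 mol
n(O2) = 10.97 / 32.00 = 0.3428 mol
n/ν → C6H13OH: 0.05570, O2: 0.03809; O2 is limiting.
n(CO2) = (6/9) × 0.3428 = 0.2285 mol
mass = 0.2285 × 44.01 = 10.06 g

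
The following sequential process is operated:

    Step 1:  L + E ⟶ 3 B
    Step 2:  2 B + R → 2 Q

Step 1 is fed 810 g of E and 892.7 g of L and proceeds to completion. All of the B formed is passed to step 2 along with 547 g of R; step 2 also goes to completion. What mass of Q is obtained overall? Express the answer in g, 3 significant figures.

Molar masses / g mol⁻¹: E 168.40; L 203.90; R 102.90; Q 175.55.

1870 g

Step 1:
n(E) = 810.0 / 168.40 = 4.810 mol
n(L) = 892.7 / 203.90 = 4.378 mol
n/ν for E = 4.810/1 = 4.810
n/ν for L = 4.378/1 = 4.378
Smallest n/ν is L → limiting reagent.
n(B) produced = (3/1) × 4.378 = 13.13 mol
Step 2:
n(B) available = 13.13 mol
n(R) = 547.0 / 102.90 = 5.316 mol
n/ν for B = 13.13/2 = 6.565
n/ν for R = 5.316/1 = 5.316
Smallest n/ν is R → limiting reagent.
n(Q) = (2/1) × 5.316 = 10.63 mol
mass = 10.63 × 175.55 = 1866 g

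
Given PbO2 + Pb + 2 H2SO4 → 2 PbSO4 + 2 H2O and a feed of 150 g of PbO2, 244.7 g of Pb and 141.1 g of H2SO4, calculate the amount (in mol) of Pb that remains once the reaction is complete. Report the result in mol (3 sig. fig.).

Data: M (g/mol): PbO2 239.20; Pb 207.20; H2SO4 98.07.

n(PbO2) = 150.0 / 239.20 = 0.6271 mol
n(Pb) = 244.7 / 207.20 = 1.181 mol
n(H2SO4) = 141.1 / 98.07 = 1.439 mol
n/ν → PbO2: 0.6271, Pb: 1.181, H2SO4: 0.7195; PbO2 is limiting.
Pb consumed = (1/1) × 0.6271 = 0.6271 mol
Pb remaining = 1.181 − 0.6271 = 0.5539 mol

0.554 mol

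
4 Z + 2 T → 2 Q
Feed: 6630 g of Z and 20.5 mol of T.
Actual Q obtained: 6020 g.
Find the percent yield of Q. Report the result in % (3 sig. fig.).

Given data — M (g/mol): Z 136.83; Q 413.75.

71.0 %

n(Z) = 6630 / 136.83 = 48.45 mol
n(T) = 20.50 mol
n/ν for Z = 48.45/4 = 12.11
n/ν for T = 20.50/2 = 10.25
Smallest n/ν is T → limiting reagent.
theoretical n(Q) = (2/2) × 20.50 = 20.50 mol → 8482 g
% yield = 6020 / 8482 × 100 = 70.97 %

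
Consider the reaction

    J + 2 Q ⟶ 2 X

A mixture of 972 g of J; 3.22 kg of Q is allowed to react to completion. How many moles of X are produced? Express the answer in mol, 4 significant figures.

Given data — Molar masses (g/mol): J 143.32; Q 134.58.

13.56 mol

n(J) = 972.0 / 143.32 = 6.782 mol
n(Q) = 3.220×1000 / 134.58 = 23.93 mol
n/ν for J = 6.782/1 = 6.782
n/ν for Q = 23.93/2 = 11.97
Smallest n/ν is J → limiting reagent.
n(X) = (2/1) × 6.782 = 13.56 mol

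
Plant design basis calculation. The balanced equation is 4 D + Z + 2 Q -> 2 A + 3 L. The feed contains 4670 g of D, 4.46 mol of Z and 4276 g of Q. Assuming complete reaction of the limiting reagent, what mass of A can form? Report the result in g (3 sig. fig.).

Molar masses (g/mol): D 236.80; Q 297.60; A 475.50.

4240 g

n(D) = 4670 / 236.80 = 19.72 mol
n(Z) = 4.460 mol
n(Q) = 4276 / 297.60 = 14.37 mol
n/ν → D: 4.930, Z: 4.460, Q: 7.185; Z is limiting.
n(A) = (2/1) × 4.460 = 8.920 mol
mass = 8.920 × 475.50 = 4241 g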